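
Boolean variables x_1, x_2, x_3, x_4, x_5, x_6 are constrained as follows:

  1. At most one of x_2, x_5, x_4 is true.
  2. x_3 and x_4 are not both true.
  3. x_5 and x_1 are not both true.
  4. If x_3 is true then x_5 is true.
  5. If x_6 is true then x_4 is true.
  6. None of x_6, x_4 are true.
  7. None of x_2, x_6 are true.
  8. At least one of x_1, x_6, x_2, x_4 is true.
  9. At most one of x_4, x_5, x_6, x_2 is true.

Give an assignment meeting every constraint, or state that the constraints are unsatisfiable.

x_1 = True, x_2 = False, x_3 = False, x_4 = False, x_5 = False, x_6 = False

  (1) {x_2, x_5, x_4}: 0 true — at most one ✓
  (2) x_3=F, x_4=F — not both ✓
  (3) x_5=F, x_1=T — not both ✓
  (4) x_3=F ⇒ x_5: vacuous ✓
  (5) x_6=F ⇒ x_4: vacuous ✓
  (6) {x_6, x_4}: 0 true — none ✓
  (7) {x_2, x_6}: 0 true — none ✓
  (8) {x_1, x_6, x_2, x_4}: 1 true — at least one ✓
  (9) {x_4, x_5, x_6, x_2}: 0 true — at most one ✓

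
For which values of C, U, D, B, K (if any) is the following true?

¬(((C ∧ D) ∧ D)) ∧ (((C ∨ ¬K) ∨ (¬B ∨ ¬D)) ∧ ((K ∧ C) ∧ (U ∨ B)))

C: True, U: True, D: False, B: False, K: True

  ¬(((C ∧ D) ∧ D)) = True
    (C ∧ D) ∧ D = False
      C ∧ D = False
  ((C ∨ ¬K) ∨ (¬B ∨ ¬D)) ∧ ((K ∧ C) ∧ (U ∨ B)) = True
    (C ∨ ¬K) ∨ (¬B ∨ ¬D) = True
      C ∨ ¬K = True
        ¬K = False
      ¬B ∨ ¬D = True
        ¬B = True
        ¬D = True
    (K ∧ C) ∧ (U ∨ B) = True
      K ∧ C = True
      U ∨ B = True
Both conjuncts True, so the formula holds.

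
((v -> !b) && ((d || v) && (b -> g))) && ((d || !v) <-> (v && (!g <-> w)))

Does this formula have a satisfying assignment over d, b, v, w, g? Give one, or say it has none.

d = True, b = False, v = True, w = True, g = False

  (v -> !b) && ((d || v) && (b -> g)) = True
    v -> !b = True
      !b = True
    (d || v) && (b -> g) = True
      d || v = True
      b -> g = True
  (d || !v) <-> (v && (!g <-> w)) = True
    d || !v = True
      !v = False
    v && (!g <-> w) = True
      !g <-> w = True
        !g = True
Both conjuncts True, so the formula holds.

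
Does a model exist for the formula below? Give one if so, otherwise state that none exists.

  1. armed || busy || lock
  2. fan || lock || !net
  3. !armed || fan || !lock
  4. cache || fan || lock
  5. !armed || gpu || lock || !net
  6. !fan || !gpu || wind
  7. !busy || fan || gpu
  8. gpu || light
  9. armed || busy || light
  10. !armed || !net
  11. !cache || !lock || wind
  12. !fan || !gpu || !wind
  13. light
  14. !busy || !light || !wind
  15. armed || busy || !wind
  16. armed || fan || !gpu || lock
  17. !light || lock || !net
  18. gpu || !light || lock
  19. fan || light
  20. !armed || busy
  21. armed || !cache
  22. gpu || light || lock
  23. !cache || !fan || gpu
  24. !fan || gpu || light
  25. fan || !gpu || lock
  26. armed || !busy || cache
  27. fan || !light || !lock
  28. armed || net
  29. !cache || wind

Unit clause (light) forces light = True.
Try cache = True:
  (armed || !cache) forces armed = True.
  (!armed || !net) forces net = False.
  (!armed || busy) forces busy = True.
  (!busy || !light || !wind) forces wind = False.
  clause (!cache || wind) is falsified — backtrack.
So cache = False.
Set net = True.
  then (!armed || !net) forces armed = False.
  then (!light || lock || !net) forces lock = True.
  then (armed || !busy || cache) forces busy = False.
  then (fan || !light || !lock) forces fan = True.
  then (armed || busy || !wind) forces wind = False.
  then (!fan || !gpu || wind) forces gpu = False.
All clauses satisfied.

cache = False, net = True, fan = True, wind = False, busy = False, armed = False, lock = True, light = True, gpu = False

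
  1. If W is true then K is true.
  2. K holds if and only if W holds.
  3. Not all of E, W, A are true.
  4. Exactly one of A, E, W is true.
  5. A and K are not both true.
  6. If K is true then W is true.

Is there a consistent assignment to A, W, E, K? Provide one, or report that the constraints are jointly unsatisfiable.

A = False, W = False, E = True, K = False

  (1) W=F ⇒ K: vacuous ✓
  (2) K=F, W=F — same ✓
  (3) {E, W, A}: 1/3 true — not all ✓
  (4) {A, E, W}: 1 true — exactly one ✓
  (5) A=F, K=F — not both ✓
  (6) K=F ⇒ W: vacuous ✓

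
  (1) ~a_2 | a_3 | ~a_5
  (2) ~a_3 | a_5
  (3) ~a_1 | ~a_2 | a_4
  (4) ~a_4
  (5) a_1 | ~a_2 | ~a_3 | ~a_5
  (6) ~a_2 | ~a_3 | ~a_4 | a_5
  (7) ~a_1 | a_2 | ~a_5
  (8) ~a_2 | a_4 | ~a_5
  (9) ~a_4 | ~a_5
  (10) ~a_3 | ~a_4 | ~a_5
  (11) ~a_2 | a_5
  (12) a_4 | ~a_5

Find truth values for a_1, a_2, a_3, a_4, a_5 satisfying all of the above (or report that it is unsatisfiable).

Unit clause (~a_4) forces a_4 = False.
In (a_4 | ~a_5) only ~a_5 is left, so a_5 = False.
In (~a_3 | a_5) only ~a_3 is left, so a_3 = False.
In (~a_2 | a_5) only ~a_2 is left, so a_2 = False.
Set a_1 = False.
All clauses satisfied.

a_1 = False, a_2 = False, a_3 = False, a_4 = False, a_5 = False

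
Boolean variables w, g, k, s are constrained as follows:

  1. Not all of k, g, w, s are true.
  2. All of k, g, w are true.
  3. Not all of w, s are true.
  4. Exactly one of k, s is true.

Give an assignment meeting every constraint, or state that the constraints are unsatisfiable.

w: True, g: True, k: True, s: False

  (1) {k, g, w, s}: 3/4 true — not all ✓
  (2) {k, g, w}: all 3 true ✓
  (3) {w, s}: 1/2 true — not all ✓
  (4) {k, s}: 1 true — exactly one ✓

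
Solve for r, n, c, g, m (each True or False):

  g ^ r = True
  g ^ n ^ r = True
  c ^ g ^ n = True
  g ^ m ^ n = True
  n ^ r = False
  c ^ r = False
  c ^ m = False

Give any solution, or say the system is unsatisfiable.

r=F; n=F; c=F; g=T; m=F

g ^ r = T ^ F = True ✓
g ^ n ^ r = T ^ F ^ F = True ✓
c ^ g ^ n = F ^ T ^ F = True ✓
g ^ m ^ n = T ^ F ^ F = True ✓
n ^ r = F ^ F = False ✓
c ^ r = F ^ F = False ✓
c ^ m = F ^ F = False ✓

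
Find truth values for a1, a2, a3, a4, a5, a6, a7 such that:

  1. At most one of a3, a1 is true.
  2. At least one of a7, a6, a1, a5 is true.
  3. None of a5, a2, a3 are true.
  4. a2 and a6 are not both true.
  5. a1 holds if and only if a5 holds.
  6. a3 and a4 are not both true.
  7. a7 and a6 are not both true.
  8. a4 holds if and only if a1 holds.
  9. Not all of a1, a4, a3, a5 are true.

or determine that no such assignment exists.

a1: False, a2: False, a3: False, a4: False, a5: False, a6: False, a7: True

  (1) {a3, a1}: 0 true — at most one ✓
  (2) {a7, a6, a1, a5}: 1 true — at least one ✓
  (3) {a5, a2, a3}: 0 true — none ✓
  (4) a2=F, a6=F — not both ✓
  (5) a1=F, a5=F — same ✓
  (6) a3=F, a4=F — not both ✓
  (7) a7=T, a6=F — not both ✓
  (8) a4=F, a1=F — same ✓
  (9) {a1, a4, a3, a5}: 0/4 true — not all ✓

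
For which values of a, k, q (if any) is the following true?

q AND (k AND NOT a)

a=F, k=T, q=T

  k AND NOT a = True
    NOT a = True
Both conjuncts True, so the formula holds.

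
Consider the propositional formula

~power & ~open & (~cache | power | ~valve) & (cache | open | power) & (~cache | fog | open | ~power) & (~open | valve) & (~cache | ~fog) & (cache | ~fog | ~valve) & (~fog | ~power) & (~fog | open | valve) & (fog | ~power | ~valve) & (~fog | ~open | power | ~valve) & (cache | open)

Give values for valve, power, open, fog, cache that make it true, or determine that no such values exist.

Unit clause (~power) forces power = False.
Unit clause (~open) forces open = False.
In (cache | open | power) only cache is left, so cache = True.
In (~cache | ~fog) only ~fog is left, so fog = False.
In (~cache | power | ~valve) only ~valve is left, so valve = False.
All clauses satisfied.

valve: False, power: False, open: False, fog: False, cache: True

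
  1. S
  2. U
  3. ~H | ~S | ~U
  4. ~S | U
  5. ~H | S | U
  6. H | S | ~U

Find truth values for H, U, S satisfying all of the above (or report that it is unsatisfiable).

H: False, U: True, S: True

Unit clause (S) forces S = True.
Unit clause (U) forces U = True.
In (~H | ~S | ~U) only ~H is left, so H = False.
Check each clause:
  (S): S holds.
  (U): U holds.
  (~H | ~S | ~U): ~H holds.
  (~S | U): U holds.
  (~H | S | U): ~H holds.
  (H | S | ~U): S holds.
All clauses satisfied.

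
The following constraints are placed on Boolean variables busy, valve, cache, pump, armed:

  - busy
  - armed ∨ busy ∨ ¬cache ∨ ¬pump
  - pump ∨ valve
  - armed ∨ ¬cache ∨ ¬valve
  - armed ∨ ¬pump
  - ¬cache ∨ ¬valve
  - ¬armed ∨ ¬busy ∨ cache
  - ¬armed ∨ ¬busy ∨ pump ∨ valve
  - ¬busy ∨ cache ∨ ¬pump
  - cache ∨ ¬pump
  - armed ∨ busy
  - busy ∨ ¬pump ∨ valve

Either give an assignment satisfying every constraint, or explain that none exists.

busy = True; valve = False; cache = True; pump = True; armed = True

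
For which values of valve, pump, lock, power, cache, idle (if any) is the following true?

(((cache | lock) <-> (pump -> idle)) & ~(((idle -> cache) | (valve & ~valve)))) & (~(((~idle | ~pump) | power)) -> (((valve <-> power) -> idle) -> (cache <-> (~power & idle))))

valve: False; pump: True; lock: True; power: True; cache: False; idle: True

  ((cache | lock) <-> (pump -> idle)) & ~(((idle -> cache) | (valve & ~valve))) = True
    (cache | lock) <-> (pump -> idle) = True
      cache | lock = True
      pump -> idle = True
    ~(((idle -> cache) | (valve & ~valve))) = True
      (idle -> cache) | (valve & ~valve) = False
        idle -> cache = False
        valve & ~valve = False
          ~valve = True
  ~(((~idle | ~pump) | power)) -> (((valve <-> power) -> idle) -> (cache <-> (~power & idle))) = True
    ~(((~idle | ~pump) | power)) = False
      (~idle | ~pump) | power = True
        ~idle | ~pump = False
          ~idle = False
          ~pump = False
    ((valve <-> power) -> idle) -> (cache <-> (~power & idle)) = True
      (valve <-> power) -> idle = True
        valve <-> power = False
      cache <-> (~power & idle) = True
        ~power & idle = False
          ~power = False
Both conjuncts True, so the formula holds.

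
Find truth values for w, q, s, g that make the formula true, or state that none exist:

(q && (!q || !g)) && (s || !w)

w = False; q = True; s = True; g = False

  q && (!q || !g) = True
    !q || !g = True
      !q = False
      !g = True
  s || !w = True
    !w = True
Both conjuncts True, so the formula holds.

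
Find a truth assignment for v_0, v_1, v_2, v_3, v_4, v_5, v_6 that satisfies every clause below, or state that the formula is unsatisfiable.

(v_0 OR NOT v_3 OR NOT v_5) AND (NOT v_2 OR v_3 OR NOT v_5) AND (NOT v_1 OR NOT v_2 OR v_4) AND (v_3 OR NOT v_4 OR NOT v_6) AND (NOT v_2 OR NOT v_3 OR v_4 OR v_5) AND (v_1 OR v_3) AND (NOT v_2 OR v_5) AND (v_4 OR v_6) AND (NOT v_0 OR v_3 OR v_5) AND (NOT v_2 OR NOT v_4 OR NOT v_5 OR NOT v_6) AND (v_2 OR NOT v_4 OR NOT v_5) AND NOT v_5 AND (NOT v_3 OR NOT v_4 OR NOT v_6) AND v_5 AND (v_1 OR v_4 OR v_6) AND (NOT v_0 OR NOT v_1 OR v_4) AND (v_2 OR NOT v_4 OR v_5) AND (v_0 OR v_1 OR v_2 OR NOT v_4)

UNSATISFIABLE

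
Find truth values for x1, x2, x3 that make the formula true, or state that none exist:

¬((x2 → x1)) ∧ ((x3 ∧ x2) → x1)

x1: False, x2: True, x3: False

  ¬((x2 → x1)) = True
    x2 → x1 = False
  (x3 ∧ x2) → x1 = True
    x3 ∧ x2 = False
Both conjuncts True, so the formula holds.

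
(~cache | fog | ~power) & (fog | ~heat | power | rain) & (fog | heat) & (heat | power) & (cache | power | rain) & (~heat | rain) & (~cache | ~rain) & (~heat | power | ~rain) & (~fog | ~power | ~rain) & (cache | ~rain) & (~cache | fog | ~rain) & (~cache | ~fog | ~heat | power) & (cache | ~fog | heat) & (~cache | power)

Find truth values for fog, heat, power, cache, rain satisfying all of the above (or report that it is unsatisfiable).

fog = True, heat = False, power = True, cache = True, rain = False

Try fog = False:
  (fog | heat) forces heat = True.
  (~heat | rain) forces rain = True.
  (~cache | ~rain) forces cache = False.
  clause (cache | ~rain) is falsified — backtrack.
So fog = True.
Set heat = False.
  then (heat | power) forces power = True.
  then (~fog | ~power | ~rain) forces rain = False.
  then (cache | ~fog | heat) forces cache = True.
All clauses satisfied.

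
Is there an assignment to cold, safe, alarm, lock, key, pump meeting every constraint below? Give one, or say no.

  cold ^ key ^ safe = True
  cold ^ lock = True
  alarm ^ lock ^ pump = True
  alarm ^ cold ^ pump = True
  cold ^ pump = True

Adding constraints 2, 3, 4 mod 2: every variable appears an even number of times on the left, so the left side is 0.
But the right sides sum to 1 (mod 2). 0 ≠ 1 — the system is inconsistent.

No satisfying assignment exists.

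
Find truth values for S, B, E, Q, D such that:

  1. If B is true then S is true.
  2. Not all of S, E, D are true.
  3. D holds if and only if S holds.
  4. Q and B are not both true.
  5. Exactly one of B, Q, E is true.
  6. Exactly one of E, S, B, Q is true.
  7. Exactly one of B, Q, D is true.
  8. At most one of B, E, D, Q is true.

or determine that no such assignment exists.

S=F; B=F; E=F; Q=T; D=F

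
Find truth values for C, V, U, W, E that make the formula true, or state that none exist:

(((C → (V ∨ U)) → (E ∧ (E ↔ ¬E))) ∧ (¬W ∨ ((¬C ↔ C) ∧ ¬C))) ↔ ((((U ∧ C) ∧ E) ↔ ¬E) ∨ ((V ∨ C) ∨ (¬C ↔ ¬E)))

C=T, V=F, U=F, W=F, E=T

  (((C → (V ∨ U)) → (E ∧ (E ↔ ¬E))) ∧ (¬W ∨ ((¬C ↔ C) ∧ ¬C))) ↔ ((((U ∧ C) ∧ E) ↔ ¬E) ∨ ((V ∨ C) ∨ (¬C ↔ ¬E))) = True
    ((C → (V ∨ U)) → (E ∧ (E ↔ ¬E))) ∧ (¬W ∨ ((¬C ↔ C) ∧ ¬C)) = True
      (C → (V ∨ U)) → (E ∧ (E ↔ ¬E)) = True
        C → (V ∨ U) = False
          V ∨ U = False
        E ∧ (E ↔ ¬E) = False
          E ↔ ¬E = False
            ¬E = False
      ¬W ∨ ((¬C ↔ C) ∧ ¬C) = True
        ¬W = True
        (¬C ↔ C) ∧ ¬C = False
          ¬C ↔ C = False
            ¬C = False
          ¬C = False
    (((U ∧ C) ∧ E) ↔ ¬E) ∨ ((V ∨ C) ∨ (¬C ↔ ¬E)) = True
      ((U ∧ C) ∧ E) ↔ ¬E = True
        (U ∧ C) ∧ E = False
          U ∧ C = False
        ¬E = False
      (V ∨ C) ∨ (¬C ↔ ¬E) = True
        V ∨ C = True
        ¬C ↔ ¬E = True
          ¬C = False
          ¬E = False
The formula evaluates to True.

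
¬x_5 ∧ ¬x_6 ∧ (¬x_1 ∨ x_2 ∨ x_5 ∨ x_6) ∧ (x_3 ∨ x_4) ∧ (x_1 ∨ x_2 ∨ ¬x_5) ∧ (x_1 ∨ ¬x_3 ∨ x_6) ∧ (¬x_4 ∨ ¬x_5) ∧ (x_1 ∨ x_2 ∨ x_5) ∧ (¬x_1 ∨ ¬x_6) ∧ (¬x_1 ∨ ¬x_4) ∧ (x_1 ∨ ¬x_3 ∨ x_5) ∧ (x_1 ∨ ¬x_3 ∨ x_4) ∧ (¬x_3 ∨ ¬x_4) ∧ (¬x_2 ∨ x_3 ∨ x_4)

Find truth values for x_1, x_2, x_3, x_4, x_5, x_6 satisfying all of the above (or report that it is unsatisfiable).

Unit clause (¬x_5) forces x_5 = False.
Unit clause (¬x_6) forces x_6 = False.
Set x_1 = True.
  then (¬x_1 ∨ x_2 ∨ x_5 ∨ x_6) forces x_2 = True.
  then (¬x_1 ∨ ¬x_4) forces x_4 = False.
  then (¬x_2 ∨ x_3 ∨ x_4) forces x_3 = True.
All clauses satisfied.

x_1 = True, x_2 = True, x_3 = True, x_4 = False, x_5 = False, x_6 = False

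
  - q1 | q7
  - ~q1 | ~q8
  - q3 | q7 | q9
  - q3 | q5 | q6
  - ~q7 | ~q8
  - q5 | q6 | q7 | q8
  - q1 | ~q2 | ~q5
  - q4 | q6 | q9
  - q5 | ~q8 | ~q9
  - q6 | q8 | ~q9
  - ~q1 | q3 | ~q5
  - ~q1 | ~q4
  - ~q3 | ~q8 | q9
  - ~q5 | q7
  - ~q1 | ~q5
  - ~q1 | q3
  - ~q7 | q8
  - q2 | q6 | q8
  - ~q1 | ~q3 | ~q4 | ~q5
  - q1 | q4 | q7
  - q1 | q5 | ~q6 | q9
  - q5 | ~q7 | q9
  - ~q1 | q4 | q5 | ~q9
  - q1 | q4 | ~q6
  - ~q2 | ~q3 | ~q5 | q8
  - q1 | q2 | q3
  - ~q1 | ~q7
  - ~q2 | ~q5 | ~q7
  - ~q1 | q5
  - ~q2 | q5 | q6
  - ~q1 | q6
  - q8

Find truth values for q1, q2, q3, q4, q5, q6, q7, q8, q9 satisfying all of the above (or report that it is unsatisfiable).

No satisfying assignment exists.

Case q8 = True:
  (~q1 | ~q8) forces q1 = False.
  (q1 | q7) forces q7 = True.
  Clause (~q7 | ~q8) is falsified — contradiction.
Case q8 = False:
  Clause (q8) is falsified — contradiction.
Both cases fail, so the formula is unsatisfiable.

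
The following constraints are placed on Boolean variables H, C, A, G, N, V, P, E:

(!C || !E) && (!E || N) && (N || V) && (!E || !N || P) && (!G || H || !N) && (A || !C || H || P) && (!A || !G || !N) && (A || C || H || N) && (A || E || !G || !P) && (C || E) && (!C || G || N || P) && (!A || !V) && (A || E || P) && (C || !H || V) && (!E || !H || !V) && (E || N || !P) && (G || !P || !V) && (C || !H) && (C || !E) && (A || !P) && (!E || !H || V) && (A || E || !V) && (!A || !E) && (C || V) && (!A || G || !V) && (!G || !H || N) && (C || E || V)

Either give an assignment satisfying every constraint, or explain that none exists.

H: False; C: True; A: True; G: False; N: True; V: False; P: True; E: False

Set H = False.
Set C = True.
  then (!C || !E) forces E = False.
Set A = True.
  then (!A || !V) forces V = False.
  then (N || V) forces N = True.
  then (!G || H || !N) forces G = False.
Set P = True.
All clauses satisfied.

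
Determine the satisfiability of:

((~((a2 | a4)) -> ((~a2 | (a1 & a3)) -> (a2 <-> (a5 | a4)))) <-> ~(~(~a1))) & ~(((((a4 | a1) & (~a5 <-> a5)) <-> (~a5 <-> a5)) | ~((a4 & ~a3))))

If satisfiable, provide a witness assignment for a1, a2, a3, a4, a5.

No satisfying assignment exists.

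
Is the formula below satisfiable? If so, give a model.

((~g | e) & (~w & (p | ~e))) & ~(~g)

p=T, g=T, w=F, e=T

  (~g | e) & (~w & (p | ~e)) = True
    ~g | e = True
      ~g = False
    ~w & (p | ~e) = True
      ~w = True
      p | ~e = True
        ~e = False
  ~(~g) = True
    ~g = False
Both conjuncts True, so the formula holds.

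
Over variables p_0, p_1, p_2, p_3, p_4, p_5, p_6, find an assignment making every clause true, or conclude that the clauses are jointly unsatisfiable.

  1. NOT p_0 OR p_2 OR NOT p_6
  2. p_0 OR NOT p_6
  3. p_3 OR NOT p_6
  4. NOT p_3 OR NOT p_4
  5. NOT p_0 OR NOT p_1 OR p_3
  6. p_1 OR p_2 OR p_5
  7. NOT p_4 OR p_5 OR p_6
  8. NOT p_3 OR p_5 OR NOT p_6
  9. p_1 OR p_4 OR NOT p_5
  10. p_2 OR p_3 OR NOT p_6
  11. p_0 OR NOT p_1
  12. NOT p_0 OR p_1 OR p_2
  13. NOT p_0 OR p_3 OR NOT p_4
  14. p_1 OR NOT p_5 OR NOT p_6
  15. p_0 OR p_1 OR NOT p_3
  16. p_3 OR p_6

Set p_0 = True.
Set p_1 = True.
  then (NOT p_0 OR NOT p_1 OR p_3) forces p_3 = True.
  then (NOT p_3 OR NOT p_4) forces p_4 = False.
Set p_2 = False.
  then (NOT p_0 OR p_2 OR NOT p_6) forces p_6 = False.
Set p_5 = False.
All clauses satisfied.

p_0=T, p_1=T, p_2=F, p_3=T, p_4=F, p_5=F, p_6=F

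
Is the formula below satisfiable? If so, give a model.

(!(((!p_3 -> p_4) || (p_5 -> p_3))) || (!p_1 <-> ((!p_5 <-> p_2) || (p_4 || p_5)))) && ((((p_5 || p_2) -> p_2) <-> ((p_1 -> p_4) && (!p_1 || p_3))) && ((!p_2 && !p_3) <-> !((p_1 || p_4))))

p_1: False; p_2: True; p_3: True; p_4: True; p_5: False

  !(((!p_3 -> p_4) || (p_5 -> p_3))) || (!p_1 <-> ((!p_5 <-> p_2) || (p_4 || p_5))) = True
    !(((!p_3 -> p_4) || (p_5 -> p_3))) = False
      (!p_3 -> p_4) || (p_5 -> p_3) = True
        !p_3 -> p_4 = True
          !p_3 = False
        p_5 -> p_3 = True
    !p_1 <-> ((!p_5 <-> p_2) || (p_4 || p_5)) = True
      !p_1 = True
      (!p_5 <-> p_2) || (p_4 || p_5) = True
        !p_5 <-> p_2 = True
          !p_5 = True
        p_4 || p_5 = True
  (((p_5 || p_2) -> p_2) <-> ((p_1 -> p_4) && (!p_1 || p_3))) && ((!p_2 && !p_3) <-> !((p_1 || p_4))) = True
    ((p_5 || p_2) -> p_2) <-> ((p_1 -> p_4) && (!p_1 || p_3)) = True
      (p_5 || p_2) -> p_2 = True
        p_5 || p_2 = True
      (p_1 -> p_4) && (!p_1 || p_3) = True
        p_1 -> p_4 = True
        !p_1 || p_3 = True
          !p_1 = True
    (!p_2 && !p_3) <-> !((p_1 || p_4)) = True
      !p_2 && !p_3 = False
        !p_2 = False
        !p_3 = False
      !((p_1 || p_4)) = False
        p_1 || p_4 = True
Both conjuncts True, so the formula holds.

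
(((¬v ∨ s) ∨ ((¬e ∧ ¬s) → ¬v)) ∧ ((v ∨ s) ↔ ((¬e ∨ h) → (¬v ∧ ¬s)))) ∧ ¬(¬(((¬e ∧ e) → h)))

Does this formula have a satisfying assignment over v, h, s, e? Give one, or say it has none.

v = False; h = False; s = True; e = True

  ((¬v ∨ s) ∨ ((¬e ∧ ¬s) → ¬v)) ∧ ((v ∨ s) ↔ ((¬e ∨ h) → (¬v ∧ ¬s))) = True
    (¬v ∨ s) ∨ ((¬e ∧ ¬s) → ¬v) = True
      ¬v ∨ s = True
        ¬v = True
      (¬e ∧ ¬s) → ¬v = True
        ¬e ∧ ¬s = False
          ¬e = False
          ¬s = False
        ¬v = True
    (v ∨ s) ↔ ((¬e ∨ h) → (¬v ∧ ¬s)) = True
      v ∨ s = True
      (¬e ∨ h) → (¬v ∧ ¬s) = True
        ¬e ∨ h = False
          ¬e = False
        ¬v ∧ ¬s = False
          ¬v = True
          ¬s = False
  ¬(¬(((¬e ∧ e) → h))) = True
    ¬(((¬e ∧ e) → h)) = False
      (¬e ∧ e) → h = True
        ¬e ∧ e = False
          ¬e = False
Both conjuncts True, so the formula holds.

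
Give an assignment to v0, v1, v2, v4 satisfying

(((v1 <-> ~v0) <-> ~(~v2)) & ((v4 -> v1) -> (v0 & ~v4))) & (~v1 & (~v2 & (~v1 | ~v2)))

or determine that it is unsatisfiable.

v0 = False, v1 = False, v2 = False, v4 = True

  ((v1 <-> ~v0) <-> ~(~v2)) & ((v4 -> v1) -> (v0 & ~v4)) = True
    (v1 <-> ~v0) <-> ~(~v2) = True
      v1 <-> ~v0 = False
        ~v0 = True
      ~(~v2) = False
        ~v2 = True
    (v4 -> v1) -> (v0 & ~v4) = True
      v4 -> v1 = False
      v0 & ~v4 = False
        ~v4 = False
  ~v1 & (~v2 & (~v1 | ~v2)) = True
    ~v1 = True
    ~v2 & (~v1 | ~v2) = True
      ~v2 = True
      ~v1 | ~v2 = True
        ~v1 = True
        ~v2 = True
Both conjuncts True, so the formula holds.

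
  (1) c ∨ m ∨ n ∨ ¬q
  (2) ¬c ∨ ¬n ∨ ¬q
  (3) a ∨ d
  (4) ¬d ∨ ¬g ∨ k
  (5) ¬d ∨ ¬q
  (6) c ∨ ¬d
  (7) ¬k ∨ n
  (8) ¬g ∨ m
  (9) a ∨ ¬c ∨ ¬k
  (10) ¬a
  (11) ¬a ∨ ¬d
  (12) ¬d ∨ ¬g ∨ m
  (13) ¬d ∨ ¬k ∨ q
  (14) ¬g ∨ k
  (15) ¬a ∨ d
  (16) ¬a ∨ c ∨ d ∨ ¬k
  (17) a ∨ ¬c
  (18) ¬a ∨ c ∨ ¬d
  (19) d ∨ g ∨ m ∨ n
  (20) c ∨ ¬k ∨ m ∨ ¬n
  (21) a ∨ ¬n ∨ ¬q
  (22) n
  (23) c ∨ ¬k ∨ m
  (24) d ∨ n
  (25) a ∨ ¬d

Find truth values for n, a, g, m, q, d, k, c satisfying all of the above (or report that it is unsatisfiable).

The formula is unsatisfiable.

Case a = True:
  Clause (¬a) is falsified — contradiction.
Case a = False:
  (a ∨ d) forces d = True.
  Clause (a ∨ ¬d) is falsified — contradiction.
Both cases fail, so the formula is unsatisfiable.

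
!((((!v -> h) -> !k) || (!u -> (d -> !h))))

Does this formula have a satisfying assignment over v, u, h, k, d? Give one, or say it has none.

v: True, u: False, h: True, k: True, d: True

  !((((!v -> h) -> !k) || (!u -> (d -> !h)))) = True
    ((!v -> h) -> !k) || (!u -> (d -> !h)) = False
      (!v -> h) -> !k = False
        !v -> h = True
          !v = False
        !k = False
      !u -> (d -> !h) = False
        !u = True
        d -> !h = False
          !h = False
The formula evaluates to True.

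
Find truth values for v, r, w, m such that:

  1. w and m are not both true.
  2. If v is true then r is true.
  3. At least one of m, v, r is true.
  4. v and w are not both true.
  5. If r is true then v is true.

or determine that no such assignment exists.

v = False, r = False, w = False, m = True

  (1) w=F, m=T — not both ✓
  (2) v=F ⇒ r: vacuous ✓
  (3) {m, v, r}: 1 true — at least one ✓
  (4) v=F, w=F — not both ✓
  (5) r=F ⇒ v: vacuous ✓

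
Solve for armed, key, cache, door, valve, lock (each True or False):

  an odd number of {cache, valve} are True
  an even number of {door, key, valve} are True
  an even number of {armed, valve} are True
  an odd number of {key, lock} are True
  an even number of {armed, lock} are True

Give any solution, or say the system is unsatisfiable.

armed = True, key = False, cache = False, door = True, valve = True, lock = True

{cache, valve}: 1 true → odd ✓
{door, key, valve}: 2 true → even ✓
{armed, valve}: 2 true → even ✓
{key, lock}: 1 true → odd ✓
{armed, lock}: 2 true → even ✓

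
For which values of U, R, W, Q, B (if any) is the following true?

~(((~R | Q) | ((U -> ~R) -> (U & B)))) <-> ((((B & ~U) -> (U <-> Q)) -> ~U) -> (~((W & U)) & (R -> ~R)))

U=F, R=T, W=T, Q=T, B=F

  ~(((~R | Q) | ((U -> ~R) -> (U & B)))) <-> ((((B & ~U) -> (U <-> Q)) -> ~U) -> (~((W & U)) & (R -> ~R))) = True
    ~(((~R | Q) | ((U -> ~R) -> (U & B)))) = False
      (~R | Q) | ((U -> ~R) -> (U & B)) = True
        ~R | Q = True
          ~R = False
        (U -> ~R) -> (U & B) = False
          U -> ~R = True
            ~R = False
          U & B = False
    (((B & ~U) -> (U <-> Q)) -> ~U) -> (~((W & U)) & (R -> ~R)) = False
      ((B & ~U) -> (U <-> Q)) -> ~U = True
        (B & ~U) -> (U <-> Q) = True
          B & ~U = False
            ~U = True
          U <-> Q = False
        ~U = True
      ~((W & U)) & (R -> ~R) = False
        ~((W & U)) = True
          W & U = False
        R -> ~R = False
          ~R = False
The formula evaluates to True.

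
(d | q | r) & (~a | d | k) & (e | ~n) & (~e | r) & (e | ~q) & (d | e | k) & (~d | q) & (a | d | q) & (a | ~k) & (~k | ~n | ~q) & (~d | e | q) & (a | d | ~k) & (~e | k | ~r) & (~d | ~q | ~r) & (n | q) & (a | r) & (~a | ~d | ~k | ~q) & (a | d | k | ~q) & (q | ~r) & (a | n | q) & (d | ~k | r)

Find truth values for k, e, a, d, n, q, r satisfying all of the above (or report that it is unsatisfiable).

k=T, e=T, a=T, d=F, n=F, q=T, r=T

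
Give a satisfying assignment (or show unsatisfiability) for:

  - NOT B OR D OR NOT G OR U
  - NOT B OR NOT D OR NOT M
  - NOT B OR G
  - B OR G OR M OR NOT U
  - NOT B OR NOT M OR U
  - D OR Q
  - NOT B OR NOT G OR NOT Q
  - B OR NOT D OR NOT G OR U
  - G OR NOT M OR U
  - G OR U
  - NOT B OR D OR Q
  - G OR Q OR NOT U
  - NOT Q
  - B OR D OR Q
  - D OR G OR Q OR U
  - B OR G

Unit clause (NOT Q) forces Q = False.
In (D OR Q) only D is left, so D = True.
Set U = True.
  then (G OR Q OR NOT U) forces G = True.
Set B = True.
  then (NOT B OR NOT D OR NOT M) forces M = False.
All clauses satisfied.

U: True, B: True, M: False, D: True, G: True, Q: False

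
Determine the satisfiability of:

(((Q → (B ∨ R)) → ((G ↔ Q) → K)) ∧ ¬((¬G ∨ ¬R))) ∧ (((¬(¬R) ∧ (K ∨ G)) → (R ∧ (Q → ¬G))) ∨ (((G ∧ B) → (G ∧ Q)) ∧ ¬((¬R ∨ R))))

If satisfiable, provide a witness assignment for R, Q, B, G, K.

R: True; Q: False; B: True; G: True; K: False

  ((Q → (B ∨ R)) → ((G ↔ Q) → K)) ∧ ¬((¬G ∨ ¬R)) = True
    (Q → (B ∨ R)) → ((G ↔ Q) → K) = True
      Q → (B ∨ R) = True
        B ∨ R = True
      (G ↔ Q) → K = True
        G ↔ Q = False
    ¬((¬G ∨ ¬R)) = True
      ¬G ∨ ¬R = False
        ¬G = False
        ¬R = False
  ((¬(¬R) ∧ (K ∨ G)) → (R ∧ (Q → ¬G))) ∨ (((G ∧ B) → (G ∧ Q)) ∧ ¬((¬R ∨ R))) = True
    (¬(¬R) ∧ (K ∨ G)) → (R ∧ (Q → ¬G)) = True
      ¬(¬R) ∧ (K ∨ G) = True
        ¬(¬R) = True
          ¬R = False
        K ∨ G = True
      R ∧ (Q → ¬G) = True
        Q → ¬G = True
          ¬G = False
    ((G ∧ B) → (G ∧ Q)) ∧ ¬((¬R ∨ R)) = False
      (G ∧ B) → (G ∧ Q) = False
        G ∧ B = True
        G ∧ Q = False
      ¬((¬R ∨ R)) = False
        ¬R ∨ R = True
          ¬R = False
Both conjuncts True, so the formula holds.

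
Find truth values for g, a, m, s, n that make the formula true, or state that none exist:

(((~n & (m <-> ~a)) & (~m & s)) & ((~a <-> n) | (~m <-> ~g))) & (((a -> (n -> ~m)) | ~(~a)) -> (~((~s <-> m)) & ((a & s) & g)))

Case m = True: the conjunct ~m is False.
Case m = False: the formula simplifies to (((~n & a) & s) & ((~a <-> n) | ~g)) & (~s & ((a & s) & g)).
  s = True: the conjunct ~s is False.
  s = False: the conjunct s is False.
Both cases fail — unsatisfiable.

Unsatisfiable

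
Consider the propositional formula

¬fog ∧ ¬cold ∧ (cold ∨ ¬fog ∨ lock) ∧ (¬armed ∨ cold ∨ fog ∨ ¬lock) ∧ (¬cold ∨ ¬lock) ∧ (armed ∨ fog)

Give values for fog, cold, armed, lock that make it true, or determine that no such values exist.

Unit clause (¬fog) forces fog = False.
Unit clause (¬cold) forces cold = False.
In (armed ∨ fog) only armed is left, so armed = True.
In (¬armed ∨ cold ∨ fog ∨ ¬lock) only ¬lock is left, so lock = False.
All clauses satisfied.

fog: False, cold: False, armed: True, lock: False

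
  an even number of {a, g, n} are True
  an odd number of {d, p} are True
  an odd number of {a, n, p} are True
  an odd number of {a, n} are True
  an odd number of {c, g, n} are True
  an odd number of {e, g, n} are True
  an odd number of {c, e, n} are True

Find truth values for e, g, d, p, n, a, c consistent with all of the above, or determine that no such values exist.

e=T, g=T, d=T, p=F, n=T, a=F, c=T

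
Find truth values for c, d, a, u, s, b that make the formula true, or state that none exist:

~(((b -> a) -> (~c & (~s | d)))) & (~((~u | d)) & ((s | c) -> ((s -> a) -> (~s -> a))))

c = False; d = False; a = False; u = True; s = True; b = False

  ~(((b -> a) -> (~c & (~s | d)))) = True
    (b -> a) -> (~c & (~s | d)) = False
      b -> a = True
      ~c & (~s | d) = False
        ~c = True
        ~s | d = False
          ~s = False
  ~((~u | d)) & ((s | c) -> ((s -> a) -> (~s -> a))) = True
    ~((~u | d)) = True
      ~u | d = False
        ~u = False
    (s | c) -> ((s -> a) -> (~s -> a)) = True
      s | c = True
      (s -> a) -> (~s -> a) = True
        s -> a = False
        ~s -> a = True
          ~s = False
Both conjuncts True, so the formula holds.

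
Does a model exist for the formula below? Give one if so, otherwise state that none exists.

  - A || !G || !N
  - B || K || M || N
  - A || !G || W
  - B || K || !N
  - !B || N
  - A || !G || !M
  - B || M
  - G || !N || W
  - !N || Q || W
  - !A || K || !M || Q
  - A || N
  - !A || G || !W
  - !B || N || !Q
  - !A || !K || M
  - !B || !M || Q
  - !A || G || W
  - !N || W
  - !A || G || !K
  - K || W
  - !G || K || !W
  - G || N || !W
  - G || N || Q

Set K = False.
  then (K || W) forces W = True.
  then (!G || K || !W) forces G = False.
  then (G || N || !W) forces N = True.
  then (B || K || !N) forces B = True.
  then (!A || G || !W) forces A = False.
Set M = False.
Set Q = False.
All clauses satisfied.

K = False, M = False, Q = False, W = True, G = False, B = True, N = True, A = False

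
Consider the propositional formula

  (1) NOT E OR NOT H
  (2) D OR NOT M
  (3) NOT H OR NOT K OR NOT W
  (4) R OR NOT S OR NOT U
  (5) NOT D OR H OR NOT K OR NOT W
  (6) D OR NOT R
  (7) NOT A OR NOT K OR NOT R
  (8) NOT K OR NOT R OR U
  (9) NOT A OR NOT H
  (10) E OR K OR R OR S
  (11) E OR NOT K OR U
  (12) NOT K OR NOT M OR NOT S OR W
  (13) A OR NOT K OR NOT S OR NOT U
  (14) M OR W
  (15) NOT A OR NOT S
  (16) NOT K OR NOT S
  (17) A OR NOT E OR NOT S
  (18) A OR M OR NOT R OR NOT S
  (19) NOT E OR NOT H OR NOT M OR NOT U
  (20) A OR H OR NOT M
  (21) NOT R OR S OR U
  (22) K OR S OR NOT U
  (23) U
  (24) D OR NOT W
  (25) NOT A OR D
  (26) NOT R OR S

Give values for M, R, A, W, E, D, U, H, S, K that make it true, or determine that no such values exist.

M = True, R = True, A = False, W = False, E = False, D = True, U = True, H = True, S = True, K = False

Unit clause (U) forces U = True.
Set M = True.
  then (D OR NOT M) forces D = True.
Set R = True.
  then (NOT R OR S) forces S = True.
  then (NOT A OR NOT S) forces A = False.
  then (NOT K OR NOT S) forces K = False.
  then (A OR NOT E OR NOT S) forces E = False.
  then (A OR H OR NOT M) forces H = True.
Set W = False.
All clauses satisfied.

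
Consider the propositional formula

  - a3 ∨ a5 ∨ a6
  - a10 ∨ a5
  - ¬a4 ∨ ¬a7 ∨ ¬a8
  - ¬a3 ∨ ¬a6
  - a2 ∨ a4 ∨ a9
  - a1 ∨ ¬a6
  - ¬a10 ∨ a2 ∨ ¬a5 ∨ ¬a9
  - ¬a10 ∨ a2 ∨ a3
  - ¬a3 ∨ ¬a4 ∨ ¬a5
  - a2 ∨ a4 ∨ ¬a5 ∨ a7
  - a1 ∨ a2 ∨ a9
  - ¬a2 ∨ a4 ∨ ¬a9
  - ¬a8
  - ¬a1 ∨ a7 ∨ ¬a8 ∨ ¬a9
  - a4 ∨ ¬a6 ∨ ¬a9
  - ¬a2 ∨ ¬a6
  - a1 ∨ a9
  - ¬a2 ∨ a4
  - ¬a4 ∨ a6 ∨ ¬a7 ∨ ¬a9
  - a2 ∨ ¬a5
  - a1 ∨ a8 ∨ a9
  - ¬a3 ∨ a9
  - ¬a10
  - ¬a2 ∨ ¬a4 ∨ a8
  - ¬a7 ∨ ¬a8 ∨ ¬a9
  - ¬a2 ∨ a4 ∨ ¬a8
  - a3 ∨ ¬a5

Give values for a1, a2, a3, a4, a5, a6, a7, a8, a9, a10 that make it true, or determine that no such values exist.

Case a5 = True:
  (¬a8) forces a8 = False.
  (a2 ∨ ¬a5) forces a2 = True.
  (¬a2 ∨ ¬a6) forces a6 = False.
  (¬a2 ∨ a4) forces a4 = True.
  Clause (¬a2 ∨ ¬a4 ∨ a8) is falsified — contradiction.
Case a5 = False:
  (a10 ∨ a5) forces a10 = True.
  Clause (¬a10) is falsified — contradiction.
Both cases fail, so the formula is unsatisfiable.

Unsatisfiable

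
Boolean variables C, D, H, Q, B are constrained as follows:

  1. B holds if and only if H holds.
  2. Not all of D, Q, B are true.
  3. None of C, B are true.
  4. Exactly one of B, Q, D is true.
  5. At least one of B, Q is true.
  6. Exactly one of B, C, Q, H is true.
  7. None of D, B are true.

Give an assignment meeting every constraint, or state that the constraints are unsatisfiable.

C = False, D = False, H = False, Q = True, B = False

  (1) B=F, H=F — same ✓
  (2) {D, Q, B}: 1/3 true — not all ✓
  (3) {C, B}: 0 true — none ✓
  (4) {B, Q, D}: 1 true — exactly one ✓
  (5) {B, Q}: 1 true — at least one ✓
  (6) {B, C, Q, H}: 1 true — exactly one ✓
  (7) {D, B}: 0 true — none ✓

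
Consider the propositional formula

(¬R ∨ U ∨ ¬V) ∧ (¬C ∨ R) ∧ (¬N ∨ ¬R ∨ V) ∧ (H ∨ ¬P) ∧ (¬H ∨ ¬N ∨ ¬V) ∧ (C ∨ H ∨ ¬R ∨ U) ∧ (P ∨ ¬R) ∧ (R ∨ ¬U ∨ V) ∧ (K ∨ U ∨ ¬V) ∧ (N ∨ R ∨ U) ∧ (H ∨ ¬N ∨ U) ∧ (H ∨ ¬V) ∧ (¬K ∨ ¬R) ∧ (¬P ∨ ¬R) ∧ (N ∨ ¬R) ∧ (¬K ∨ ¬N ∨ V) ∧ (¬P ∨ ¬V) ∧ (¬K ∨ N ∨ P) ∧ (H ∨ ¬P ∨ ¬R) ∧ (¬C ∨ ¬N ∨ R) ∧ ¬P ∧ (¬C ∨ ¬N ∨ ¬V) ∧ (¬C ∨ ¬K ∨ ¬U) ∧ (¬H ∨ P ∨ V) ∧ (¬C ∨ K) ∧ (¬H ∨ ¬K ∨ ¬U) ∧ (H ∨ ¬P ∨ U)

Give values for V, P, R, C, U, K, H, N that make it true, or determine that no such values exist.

V = True, P = False, R = False, C = False, U = True, K = False, H = True, N = False

Unit clause (¬P) forces P = False.
In (P ∨ ¬R) only ¬R is left, so R = False.
In (¬C ∨ R) only ¬C is left, so C = False.
Try V = False:
  (R ∨ ¬U ∨ V) forces U = False.
  (N ∨ R ∨ U) forces N = True.
  (H ∨ ¬N ∨ U) forces H = True.
  clause (¬H ∨ P ∨ V) is falsified — backtrack.
So V = True.
  then (H ∨ ¬V) forces H = True.
  then (¬H ∨ ¬N ∨ ¬V) forces N = False.
  then (N ∨ R ∨ U) forces U = True.
  then (¬K ∨ N ∨ P) forces K = False.
All clauses satisfied.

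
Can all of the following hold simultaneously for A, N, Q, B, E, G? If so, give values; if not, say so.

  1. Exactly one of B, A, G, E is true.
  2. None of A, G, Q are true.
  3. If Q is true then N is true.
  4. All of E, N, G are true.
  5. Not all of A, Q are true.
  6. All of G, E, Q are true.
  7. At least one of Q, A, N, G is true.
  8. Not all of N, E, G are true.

Case Q = True:
  Constraint (2) is violated (Q=T) — contradiction.
Case Q = False:
  Constraint (6) is violated (Q=F) — contradiction.
Both cases fail — unsatisfiable.

Unsatisfiable — no assignment works.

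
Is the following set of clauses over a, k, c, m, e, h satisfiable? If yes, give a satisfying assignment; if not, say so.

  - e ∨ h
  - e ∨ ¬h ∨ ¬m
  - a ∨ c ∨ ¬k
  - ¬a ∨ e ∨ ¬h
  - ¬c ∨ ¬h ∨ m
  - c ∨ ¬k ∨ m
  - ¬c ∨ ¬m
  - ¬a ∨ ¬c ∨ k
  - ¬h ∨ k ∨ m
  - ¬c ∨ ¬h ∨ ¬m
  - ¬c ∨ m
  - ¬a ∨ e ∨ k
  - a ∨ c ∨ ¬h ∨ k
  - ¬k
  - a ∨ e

Unit clause (¬k) forces k = False.
Set a = True.
  then (¬a ∨ ¬c ∨ k) forces c = False.
  then (¬a ∨ e ∨ k) forces e = True.
Set m = False.
  then (¬h ∨ k ∨ m) forces h = False.
All clauses satisfied.

a = True, k = False, c = False, m = False, e = True, h = False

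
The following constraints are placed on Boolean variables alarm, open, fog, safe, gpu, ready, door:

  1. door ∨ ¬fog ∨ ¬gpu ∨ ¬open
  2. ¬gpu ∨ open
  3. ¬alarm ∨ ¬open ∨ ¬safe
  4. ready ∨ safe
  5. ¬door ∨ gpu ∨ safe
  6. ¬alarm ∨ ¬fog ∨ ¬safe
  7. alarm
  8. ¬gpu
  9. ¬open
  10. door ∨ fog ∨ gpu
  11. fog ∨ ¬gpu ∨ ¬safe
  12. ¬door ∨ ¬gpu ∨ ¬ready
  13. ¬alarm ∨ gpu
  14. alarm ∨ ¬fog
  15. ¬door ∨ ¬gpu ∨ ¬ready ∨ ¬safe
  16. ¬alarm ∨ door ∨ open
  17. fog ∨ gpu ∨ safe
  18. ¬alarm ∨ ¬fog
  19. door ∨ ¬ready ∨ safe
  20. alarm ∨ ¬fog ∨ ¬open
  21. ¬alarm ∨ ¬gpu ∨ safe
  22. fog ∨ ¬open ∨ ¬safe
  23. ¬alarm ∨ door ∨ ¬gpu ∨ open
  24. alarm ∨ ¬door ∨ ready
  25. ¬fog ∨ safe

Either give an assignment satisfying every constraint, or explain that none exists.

No satisfying assignment exists.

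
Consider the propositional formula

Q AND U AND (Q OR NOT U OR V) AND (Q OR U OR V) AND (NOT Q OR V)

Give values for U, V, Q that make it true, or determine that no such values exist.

U: True; V: True; Q: True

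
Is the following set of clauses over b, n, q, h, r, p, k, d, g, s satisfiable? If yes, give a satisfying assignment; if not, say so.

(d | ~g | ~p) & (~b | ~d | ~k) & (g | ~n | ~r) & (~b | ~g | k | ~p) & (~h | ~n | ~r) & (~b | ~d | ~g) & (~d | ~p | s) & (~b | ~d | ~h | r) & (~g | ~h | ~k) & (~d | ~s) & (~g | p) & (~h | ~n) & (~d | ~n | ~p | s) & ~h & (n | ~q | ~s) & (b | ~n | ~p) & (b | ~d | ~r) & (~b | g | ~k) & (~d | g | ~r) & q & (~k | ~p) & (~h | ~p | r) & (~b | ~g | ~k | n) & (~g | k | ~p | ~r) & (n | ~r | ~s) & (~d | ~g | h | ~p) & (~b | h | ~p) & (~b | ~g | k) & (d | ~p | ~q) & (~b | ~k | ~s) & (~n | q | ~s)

Unit clause (~h) forces h = False.
Unit clause (q) forces q = True.
Set b = True.
  then (~b | h | ~p) forces p = False.
  then (~g | p) forces g = False.
  then (~b | g | ~k) forces k = False.
Set n = False.
  then (n | ~q | ~s) forces s = False.
Set r = True.
  then (~d | g | ~r) forces d = False.
All clauses satisfied.

b = True; n = False; q = True; h = False; r = True; p = False; k = False; d = False; g = False; s = False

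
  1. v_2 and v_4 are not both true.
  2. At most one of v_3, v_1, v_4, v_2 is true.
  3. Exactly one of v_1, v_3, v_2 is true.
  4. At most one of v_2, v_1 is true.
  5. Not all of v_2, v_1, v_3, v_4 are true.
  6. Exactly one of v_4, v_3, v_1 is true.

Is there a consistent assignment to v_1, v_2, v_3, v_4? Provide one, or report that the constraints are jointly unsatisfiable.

v_1=F, v_2=F, v_3=T, v_4=F

  (1) v_2=F, v_4=F — not both ✓
  (2) {v_3, v_1, v_4, v_2}: 1 true — at most one ✓
  (3) {v_1, v_3, v_2}: 1 true — exactly one ✓
  (4) {v_2, v_1}: 0 true — at most one ✓
  (5) {v_2, v_1, v_3, v_4}: 1/4 true — not all ✓
  (6) {v_4, v_3, v_1}: 1 true — exactly one ✓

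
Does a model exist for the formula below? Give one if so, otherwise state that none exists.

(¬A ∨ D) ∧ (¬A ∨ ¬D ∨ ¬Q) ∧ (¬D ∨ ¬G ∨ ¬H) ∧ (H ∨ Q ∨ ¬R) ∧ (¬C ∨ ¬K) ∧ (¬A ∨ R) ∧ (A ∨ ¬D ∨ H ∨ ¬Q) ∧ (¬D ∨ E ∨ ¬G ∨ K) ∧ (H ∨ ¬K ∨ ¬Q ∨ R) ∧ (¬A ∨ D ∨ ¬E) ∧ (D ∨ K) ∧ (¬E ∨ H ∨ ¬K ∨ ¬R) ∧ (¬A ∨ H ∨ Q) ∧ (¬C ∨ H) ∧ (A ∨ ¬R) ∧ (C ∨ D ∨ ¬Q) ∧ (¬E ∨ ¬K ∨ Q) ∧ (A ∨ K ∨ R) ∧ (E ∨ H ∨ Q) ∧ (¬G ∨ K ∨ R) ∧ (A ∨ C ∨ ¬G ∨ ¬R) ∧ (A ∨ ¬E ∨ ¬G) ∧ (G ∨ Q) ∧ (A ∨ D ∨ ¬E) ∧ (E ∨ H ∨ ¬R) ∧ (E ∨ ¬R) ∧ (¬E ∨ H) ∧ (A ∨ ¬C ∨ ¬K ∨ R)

R = False, H = True, D = True, K = True, E = False, Q = True, C = False, G = False, A = False

Set R = False.
  then (¬A ∨ R) forces A = False.
  then (A ∨ K ∨ R) forces K = True.
  then (A ∨ ¬C ∨ ¬K ∨ R) forces C = False.
Try H = False:
  (H ∨ ¬K ∨ ¬Q ∨ R) forces Q = False.
  (¬E ∨ ¬K ∨ Q) forces E = False.
  clause (E ∨ H ∨ Q) is falsified — backtrack.
So H = True.
Set D = True.
  then (¬D ∨ ¬G ∨ ¬H) forces G = False.
  then (G ∨ Q) forces Q = True.
Set E = False.
All clauses satisfied.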